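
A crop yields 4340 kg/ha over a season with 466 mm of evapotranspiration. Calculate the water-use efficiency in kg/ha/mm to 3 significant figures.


Approach: apply the water-use efficiency ratio, WUE = yield/ET.
WUE = 4340 / 466 = 9.31 kg/ha/mm
Therefore the water-use efficiency = 9.31 kg/ha/mm.


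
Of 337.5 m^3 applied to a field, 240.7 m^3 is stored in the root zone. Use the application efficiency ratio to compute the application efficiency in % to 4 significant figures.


Approach: apply the application efficiency ratio, Ea = (stored/applied)*100.
Ea = (240.7/337.5)*100 = 71.32 %
Therefore the application efficiency = 71.32 %.


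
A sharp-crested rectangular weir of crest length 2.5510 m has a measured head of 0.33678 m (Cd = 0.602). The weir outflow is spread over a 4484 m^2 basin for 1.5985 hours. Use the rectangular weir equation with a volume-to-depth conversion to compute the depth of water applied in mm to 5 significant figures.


Approach: apply the rectangular weir equation with a volume-to-depth conversion, Q = (2/3)*Cd*L*sqrt(2g)*H^1.5; d = Q*t/A * 1000.
Step 1 — weir discharge:
  Q = (2/3)*0.602*2.5510*sqrt(2*9.81)*0.33678^1.5 = 0.8863079 m^3/s
Step 2 — volume: V = 0.8863079 * 1.5985*3600 = 5100.348 m^3
Step 3 — depth: d = V/A * 1000 = 5100.348/4484 * 1000 = 1137.5 mm
Therefore the depth of water applied = 1137.5 mm.


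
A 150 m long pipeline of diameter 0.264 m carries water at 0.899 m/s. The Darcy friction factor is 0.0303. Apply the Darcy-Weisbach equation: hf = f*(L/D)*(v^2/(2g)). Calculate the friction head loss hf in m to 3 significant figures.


hf = 0.0303 * (150/0.264) * (0.899^2 / (2*9.81))
hf = 0.709 m
Therefore the friction head loss hf = 0.709 m.


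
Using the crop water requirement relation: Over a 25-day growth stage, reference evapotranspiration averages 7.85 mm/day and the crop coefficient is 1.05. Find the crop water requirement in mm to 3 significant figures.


Approach: apply the crop water requirement relation, CWR = ET0 * Kc * days.
CWR = 7.85 * 1.05 * 25 = 206 mm
Therefore the crop water requirement = 206 mm.


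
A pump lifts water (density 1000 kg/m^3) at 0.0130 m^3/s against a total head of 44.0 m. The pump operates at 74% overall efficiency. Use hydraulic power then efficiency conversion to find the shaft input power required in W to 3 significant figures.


Approach: apply hydraulic power then efficiency conversion, P = rho*g*Q*H; P_in = P/eta.
Step 1 — hydraulic power (P = rho*g*Q*H):
  P = 1000 * 9.81 * 0.0130 * 44.0 = 5611.3 W
Step 2 — input power: P_in = P/eta = 5611.3 / 0.74 = 7580 W
Therefore the shaft input power required = 7580 W.


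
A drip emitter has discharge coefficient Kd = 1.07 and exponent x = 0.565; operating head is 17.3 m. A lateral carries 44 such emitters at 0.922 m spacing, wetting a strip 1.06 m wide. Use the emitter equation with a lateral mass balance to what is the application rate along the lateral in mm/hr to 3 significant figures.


Approach: apply the emitter equation with a lateral mass balance, q = Kd*h^x; Q = n*q; rate = Q/(n*spacing*width).
Step 1 — single emitter flow (q = Kd*h^x):
  q = 1.07 * 17.3^0.565 = 5.3565 L/hr
Step 2 — total lateral flow: Q = 44 * 5.3565 = 235.69 L/hr
Step 3 — wetted area: A = 44 * 0.922 * 1.06 = 43.002 m^2
Step 4 — application rate: Q/A = 235.69/43.002 = 5.48 mm/hr
Therefore the application rate along the lateral = 5.48 mm/hr.


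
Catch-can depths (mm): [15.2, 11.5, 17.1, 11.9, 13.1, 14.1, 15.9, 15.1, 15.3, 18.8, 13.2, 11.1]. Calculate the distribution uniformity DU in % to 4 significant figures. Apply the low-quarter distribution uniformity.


Approach: apply the low-quarter distribution uniformity, DU = (mean of lowest quarter of readings / overall mean)*100.
sorted lowest 3 of 12: [11.1, 11.5, 11.9] -> mean = 11.5000 mm
overall mean = 14.3583 mm
DU = (11.5000/14.3583)*100 = 80.09 %
Therefore the distribution uniformity DU = 80.09 %.


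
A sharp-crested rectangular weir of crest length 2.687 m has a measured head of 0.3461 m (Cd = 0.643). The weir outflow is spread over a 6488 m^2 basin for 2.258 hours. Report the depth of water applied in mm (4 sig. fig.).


Approach: apply the rectangular weir equation with a volume-to-depth conversion, Q = (2/3)*Cd*L*sqrt(2g)*H^1.5; d = Q*t/A * 1000.
Step 1 — weir discharge:
  Q = (2/3)*0.643*2.687*sqrt(2*9.81)*0.3461^1.5 = 1.03882 m^3/s
Step 2 — volume: V = 1.03882 * 2.258*3600 = 8444.34 m^3
Step 3 — depth: d = V/A * 1000 = 8444.34/6488 * 1000 = 1302 mm
Therefore the depth of water applied = 1302 mm.


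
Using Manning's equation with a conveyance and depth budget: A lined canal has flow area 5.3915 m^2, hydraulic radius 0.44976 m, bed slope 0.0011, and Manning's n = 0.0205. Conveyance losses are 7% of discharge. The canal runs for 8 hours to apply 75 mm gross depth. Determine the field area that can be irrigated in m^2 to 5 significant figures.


Approach: apply Manning's equation with a conveyance and depth budget, Q = (1/n)*A*R^(2/3)*S^(1/2); Q_field = Q*(1-loss); Area = Q_field*t/(d/1000).
Step 1 — canal discharge (Manning's equation):
  Q = (1/0.0205) * 5.3915 * 0.44976^(2/3) * 0.0011^(1/2) = 5.120425 m^3/s
Step 2 — delivered flow: Q_field = 5.120425*(1 - 7/100) = 4.761995 m^3/s
Step 3 — volume delivered: V = 4.761995 * 8*3600 = 137145.5 m^3
Step 4 — area served: A = V / (depth/1000) = 137145.5 / 0.075 = 1828600 m^2
Therefore the field area that can be irrigated = 1828600 m^2.


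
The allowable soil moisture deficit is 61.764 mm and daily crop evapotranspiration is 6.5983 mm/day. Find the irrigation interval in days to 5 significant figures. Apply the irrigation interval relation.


Approach: apply the irrigation interval relation, interval = SMD / ETc.
interval = 61.764 / 6.5983 = 9.3606 days
Therefore the irrigation interval = 9.3606 days.


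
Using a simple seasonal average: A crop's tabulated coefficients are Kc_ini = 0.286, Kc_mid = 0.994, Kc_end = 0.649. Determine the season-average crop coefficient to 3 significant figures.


Approach: apply a simple seasonal average, Kc_avg = (Kc_ini + Kc_mid + Kc_end)/3.
Kc_avg = (0.286 + 0.994 + 0.649)/3 = 0.643
Therefore the season-average crop coefficient = 0.643.


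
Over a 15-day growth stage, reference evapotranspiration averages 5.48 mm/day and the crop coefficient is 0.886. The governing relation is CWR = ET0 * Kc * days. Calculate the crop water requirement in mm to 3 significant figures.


CWR = 5.48 * 0.886 * 15 = 72.8 mm
Therefore the crop water requirement = 72.8 mm.


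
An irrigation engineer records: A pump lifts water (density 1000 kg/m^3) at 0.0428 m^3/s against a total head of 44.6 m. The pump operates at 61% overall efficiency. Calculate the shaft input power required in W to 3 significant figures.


Approach: apply hydraulic power then efficiency conversion, P = rho*g*Q*H; P_in = P/eta.
Step 1 — hydraulic power (P = rho*g*Q*H):
  P = 1000 * 9.81 * 0.0428 * 44.6 = 18726 W
Step 2 — input power: P_in = P/eta = 18726 / 0.61 = 30700 W
Therefore the shaft input power required = 30700 W.


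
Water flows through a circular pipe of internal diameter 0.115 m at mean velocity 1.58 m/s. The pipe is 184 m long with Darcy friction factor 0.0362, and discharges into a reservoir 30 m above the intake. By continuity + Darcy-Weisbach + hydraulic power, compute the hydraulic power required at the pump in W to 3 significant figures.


Approach: apply continuity + Darcy-Weisbach + hydraulic power, Q = A*v; hf = f*(L/D)*(v^2/(2g)); H = static + hf; P = rho*g*Q*H.
Step 1 — flow rate (continuity, Q = A*v):
  A = pi*(0.115/2)^2 = 0.010387 m^2
  Q = 0.010387 * 1.58 = 0.016411 m^3/s
Step 2 — friction head loss (Darcy-Weisbach):
  hf = 0.0362 * (184/0.115) * (1.58^2 / (2*9.81))
  hf = 7.3696 m
Step 3 — total head: H = 30 + 7.3696 = 37.370 m
Step 4 — hydraulic power (P = rho*g*Q*H):
  P = 1000 * 9.81 * 0.016411 * 37.370 = 6020 W
Therefore the hydraulic power required at the pump = 6020 W.


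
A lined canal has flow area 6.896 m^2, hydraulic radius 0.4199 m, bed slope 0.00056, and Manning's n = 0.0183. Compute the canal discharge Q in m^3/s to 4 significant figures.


Approach: apply Manning's equation, Q = (1/n)*A*R^(2/3)*S^(1/2).
Q = (1/0.0183) * 6.896 * 0.4199^(2/3) * 0.00056^(1/2) = 5.000 m^3/s
Therefore the canal discharge Q = 5.000 m^3/s.


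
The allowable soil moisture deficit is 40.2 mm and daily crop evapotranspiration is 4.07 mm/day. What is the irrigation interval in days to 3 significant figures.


Approach: apply the irrigation interval relation, interval = SMD / ETc.
interval = 40.2 / 4.07 = 9.88 days
Therefore the irrigation interval = 9.88 days.


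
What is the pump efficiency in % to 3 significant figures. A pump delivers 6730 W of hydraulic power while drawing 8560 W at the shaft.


Approach: apply the efficiency ratio, eta = (P_out/P_in)*100.
eta = (6730 / 8560) * 100 = 78.6 %
Therefore the pump efficiency = 78.6 %.


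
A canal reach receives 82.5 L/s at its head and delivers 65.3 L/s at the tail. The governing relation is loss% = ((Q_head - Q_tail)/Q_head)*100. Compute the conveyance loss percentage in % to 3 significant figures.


loss = ((82.5 - 65.3)/82.5)*100 = 20.8 %
Therefore the conveyance loss percentage = 20.8 %.


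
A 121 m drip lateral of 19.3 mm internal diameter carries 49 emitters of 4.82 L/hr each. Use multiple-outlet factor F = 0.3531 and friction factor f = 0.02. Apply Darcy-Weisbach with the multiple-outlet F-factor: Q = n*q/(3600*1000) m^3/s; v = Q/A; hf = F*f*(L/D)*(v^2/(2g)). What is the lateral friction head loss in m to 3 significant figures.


Q = 49*4.82/(3600*1000) = 6.5606e-05 m^3/s
A = pi*(19.3e-3/2)^2 = 2.9255e-04 m^2, so v = Q/A = 0.22425 m/s
hf = 0.3531*0.02*(121/0.0193)*(0.22425^2/(2*9.81)) = 0.113 m
Therefore the lateral friction head loss = 0.113 m.


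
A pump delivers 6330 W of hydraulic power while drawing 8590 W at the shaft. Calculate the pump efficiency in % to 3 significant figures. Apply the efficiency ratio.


Approach: apply the efficiency ratio, eta = (P_out/P_in)*100.
eta = (6330 / 8590) * 100 = 73.7 %
Therefore the pump efficiency = 73.7 %.


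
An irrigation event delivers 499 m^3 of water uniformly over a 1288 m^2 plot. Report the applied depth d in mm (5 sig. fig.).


Approach: apply depth from volume over area, d = (V/A)*1000.
d = (499 / 1288) * 1000 = 387.42 mm
Therefore the applied depth d = 387.42 mm.


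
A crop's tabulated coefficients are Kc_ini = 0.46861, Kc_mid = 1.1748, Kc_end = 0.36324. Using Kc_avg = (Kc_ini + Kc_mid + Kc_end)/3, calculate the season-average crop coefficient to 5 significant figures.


Kc_avg = (0.46861 + 1.1748 + 0.36324)/3 = 0.66888
Therefore the season-average crop coefficient = 0.66888.


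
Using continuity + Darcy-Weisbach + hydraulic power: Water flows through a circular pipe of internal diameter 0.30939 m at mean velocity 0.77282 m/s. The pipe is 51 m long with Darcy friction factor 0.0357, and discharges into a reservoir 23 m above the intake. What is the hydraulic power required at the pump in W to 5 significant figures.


Approach: apply continuity + Darcy-Weisbach + hydraulic power, Q = A*v; hf = f*(L/D)*(v^2/(2g)); H = static + hf; P = rho*g*Q*H.
Step 1 — flow rate (continuity, Q = A*v):
  A = pi*(0.30939/2)^2 = 0.07518002 m^2
  Q = 0.07518002 * 0.77282 = 0.05810062 m^3/s
Step 2 — friction head loss (Darcy-Weisbach):
  hf = 0.0357 * (51/0.30939) * (0.77282^2 / (2*9.81))
  hf = 0.1791389 m
Step 3 — total head: H = 23 + 0.1791389 = 23.17914 m
Step 4 — hydraulic power (P = rho*g*Q*H):
  P = 1000 * 9.81 * 0.05810062 * 23.17914 = 13211 W
Therefore the hydraulic power required at the pump = 13211 W.


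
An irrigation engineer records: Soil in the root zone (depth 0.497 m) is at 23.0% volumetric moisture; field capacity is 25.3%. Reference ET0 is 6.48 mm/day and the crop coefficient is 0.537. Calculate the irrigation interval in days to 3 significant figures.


Approach: apply soil-water budget scheduling, SMD = (FC-theta)/100*depth*1000; ETc = ET0*Kc; interval = SMD/ETc.
Step 1 — soil moisture deficit:
  SMD = (25.3 - 23.0)/100 * 0.497 * 1000 = 11.431 mm
Step 2 — daily crop ET (ETc = ET0*Kc):
  ETc = 6.48 * 0.537 = 3.4798 mm/day
Step 3 — irrigation interval (SMD/ETc):
  interval = 11.431 / 3.4798 = 3.28 days
Therefore the irrigation interval = 3.28 days.


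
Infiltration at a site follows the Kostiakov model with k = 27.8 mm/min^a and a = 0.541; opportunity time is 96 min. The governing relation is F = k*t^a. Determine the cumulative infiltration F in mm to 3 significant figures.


F = 27.8 * 96^0.541 = 328 mm
Therefore the cumulative infiltration F = 328 mm.


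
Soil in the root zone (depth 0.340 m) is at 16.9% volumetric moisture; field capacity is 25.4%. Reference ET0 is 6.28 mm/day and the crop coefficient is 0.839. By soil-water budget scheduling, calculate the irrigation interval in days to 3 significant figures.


Approach: apply soil-water budget scheduling, SMD = (FC-theta)/100*depth*1000; ETc = ET0*Kc; interval = SMD/ETc.
Step 1 — soil moisture deficit:
  SMD = (25.4 - 16.9)/100 * 0.340 * 1000 = 28.900 mm
Step 2 — daily crop ET (ETc = ET0*Kc):
  ETc = 6.28 * 0.839 = 5.2689 mm/day
Step 3 — irrigation interval (SMD/ETc):
  interval = 28.900 / 5.2689 = 5.48 days
Therefore the irrigation interval = 5.48 days.


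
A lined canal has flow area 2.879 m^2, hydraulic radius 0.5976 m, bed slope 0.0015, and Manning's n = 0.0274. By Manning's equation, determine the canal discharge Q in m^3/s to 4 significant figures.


Approach: apply Manning's equation, Q = (1/n)*A*R^(2/3)*S^(1/2).
Q = (1/0.0274) * 2.879 * 0.5976^(2/3) * 0.0015^(1/2) = 2.887 m^3/s
Therefore the canal discharge Q = 2.887 m^3/s.


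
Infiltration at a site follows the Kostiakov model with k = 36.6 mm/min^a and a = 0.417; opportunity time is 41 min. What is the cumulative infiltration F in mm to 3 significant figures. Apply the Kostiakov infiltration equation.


Approach: apply the Kostiakov infiltration equation, F = k*t^a.
F = 36.6 * 41^0.417 = 172 mm
Therefore the cumulative infiltration F = 172 mm.


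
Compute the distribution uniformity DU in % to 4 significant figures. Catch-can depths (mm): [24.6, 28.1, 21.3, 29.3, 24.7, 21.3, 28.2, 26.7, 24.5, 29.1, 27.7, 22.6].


Approach: apply the low-quarter distribution uniformity, DU = (mean of lowest quarter of readings / overall mean)*100.
sorted lowest 3 of 12: [21.3, 21.3, 22.6] -> mean = 21.7333 mm
overall mean = 25.6750 mm
DU = (21.7333/25.6750)*100 = 84.65 %
Therefore the distribution uniformity DU = 84.65 %.


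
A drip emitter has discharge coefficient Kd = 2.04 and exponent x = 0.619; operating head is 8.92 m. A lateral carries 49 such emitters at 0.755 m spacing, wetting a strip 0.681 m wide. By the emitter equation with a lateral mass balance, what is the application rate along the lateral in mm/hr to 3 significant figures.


Approach: apply the emitter equation with a lateral mass balance, q = Kd*h^x; Q = n*q; rate = Q/(n*spacing*width).
Step 1 — single emitter flow (q = Kd*h^x):
  q = 2.04 * 8.92^0.619 = 7.9051 L/hr
Step 2 — total lateral flow: Q = 49 * 7.9051 = 387.35 L/hr
Step 3 — wetted area: A = 49 * 0.755 * 0.681 = 25.194 m^2
Step 4 — application rate: Q/A = 387.35/25.194 = 15.4 mm/hr
Therefore the application rate along the lateral = 15.4 mm/hr.


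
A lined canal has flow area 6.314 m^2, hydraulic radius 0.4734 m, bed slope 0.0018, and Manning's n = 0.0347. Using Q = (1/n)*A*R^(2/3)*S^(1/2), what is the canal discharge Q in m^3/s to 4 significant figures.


Q = (1/0.0347) * 6.314 * 0.4734^(2/3) * 0.0018^(1/2) = 4.689 m^3/s
Therefore the canal discharge Q = 4.689 m^3/s.


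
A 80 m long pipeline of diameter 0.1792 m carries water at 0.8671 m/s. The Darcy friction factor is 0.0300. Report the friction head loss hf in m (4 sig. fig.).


Approach: apply the Darcy-Weisbach equation, hf = f*(L/D)*(v^2/(2g)).
hf = 0.0300 * (80/0.1792) * (0.8671^2 / (2*9.81))
hf = 0.5132 m
Therefore the friction head loss hf = 0.5132 m.


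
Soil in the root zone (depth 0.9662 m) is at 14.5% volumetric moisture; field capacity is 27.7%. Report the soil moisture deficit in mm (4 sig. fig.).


Approach: apply the soil moisture deficit relation, SMD = (FC - theta)/100 * depth * 1000.
SMD = (27.7 - 14.5)/100 * 0.9662 * 1000 = 127.5 mm
Therefore the soil moisture deficit = 127.5 mm.


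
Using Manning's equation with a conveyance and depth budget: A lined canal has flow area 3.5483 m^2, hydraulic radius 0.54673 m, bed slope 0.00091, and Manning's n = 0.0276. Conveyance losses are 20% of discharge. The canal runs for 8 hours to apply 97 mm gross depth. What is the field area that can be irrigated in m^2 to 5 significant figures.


Approach: apply Manning's equation with a conveyance and depth budget, Q = (1/n)*A*R^(2/3)*S^(1/2); Q_field = Q*(1-loss); Area = Q_field*t/(d/1000).
Step 1 — canal discharge (Manning's equation):
  Q = (1/0.0276) * 3.5483 * 0.54673^(2/3) * 0.00091^(1/2) = 2.593068 m^3/s
Step 2 — delivered flow: Q_field = 2.593068*(1 - 20/100) = 2.074454 m^3/s
Step 3 — volume delivered: V = 2.074454 * 8*3600 = 59744.28 m^3
Step 4 — area served: A = V / (depth/1000) = 59744.28 / 0.097 = 615920 m^2
Therefore the field area that can be irrigated = 615920 m^2.


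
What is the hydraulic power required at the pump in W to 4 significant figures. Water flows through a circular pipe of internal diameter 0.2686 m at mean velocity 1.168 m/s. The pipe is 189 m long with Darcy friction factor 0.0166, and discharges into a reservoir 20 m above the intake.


Approach: apply continuity + Darcy-Weisbach + hydraulic power, Q = A*v; hf = f*(L/D)*(v^2/(2g)); H = static + hf; P = rho*g*Q*H.
Step 1 — flow rate (continuity, Q = A*v):
  A = pi*(0.2686/2)^2 = 0.0566633 m^2
  Q = 0.0566633 * 1.168 = 0.0661827 m^3/s
Step 2 — friction head loss (Darcy-Weisbach):
  hf = 0.0166 * (189/0.2686) * (1.168^2 / (2*9.81))
  hf = 0.812177 m
Step 3 — total head: H = 20 + 0.812177 = 20.8122 m
Step 4 — hydraulic power (P = rho*g*Q*H):
  P = 1000 * 9.81 * 0.0661827 * 20.8122 = 13510 W
Therefore the hydraulic power required at the pump = 13510 W.


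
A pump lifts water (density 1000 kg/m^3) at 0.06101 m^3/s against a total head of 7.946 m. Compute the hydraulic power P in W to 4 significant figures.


Approach: apply the hydraulic power relation, P = rho*g*Q*H.
P = 1000 * 9.81 * 0.06101 * 7.946 = 4756 W
Therefore the hydraulic power P = 4756 W.


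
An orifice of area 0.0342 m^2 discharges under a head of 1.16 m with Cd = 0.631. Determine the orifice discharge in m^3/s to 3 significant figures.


Approach: apply the orifice equation, Q = Cd*A*sqrt(2*g*h).
Q = 0.631 * 0.0342 * sqrt(2*9.81*1.16) = 0.103 m^3/s
Therefore the orifice discharge = 0.103 m^3/s.


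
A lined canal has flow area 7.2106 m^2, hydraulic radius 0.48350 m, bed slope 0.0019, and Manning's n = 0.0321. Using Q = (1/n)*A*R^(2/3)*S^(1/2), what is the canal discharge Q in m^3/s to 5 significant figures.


Q = (1/0.0321) * 7.2106 * 0.48350^(2/3) * 0.0019^(1/2) = 6.0317 m^3/s
Therefore the canal discharge Q = 6.0317 m^3/s.


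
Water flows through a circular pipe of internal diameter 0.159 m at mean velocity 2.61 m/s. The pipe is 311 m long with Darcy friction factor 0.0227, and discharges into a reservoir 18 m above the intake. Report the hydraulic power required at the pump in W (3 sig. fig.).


Approach: apply continuity + Darcy-Weisbach + hydraulic power, Q = A*v; hf = f*(L/D)*(v^2/(2g)); H = static + hf; P = rho*g*Q*H.
Step 1 — flow rate (continuity, Q = A*v):
  A = pi*(0.159/2)^2 = 0.019856 m^2
  Q = 0.019856 * 2.61 = 0.051823 m^3/s
Step 2 — friction head loss (Darcy-Weisbach):
  hf = 0.0227 * (311/0.159) * (2.61^2 / (2*9.81))
  hf = 15.416 m
Step 3 — total head: H = 18 + 15.416 = 33.416 m
Step 4 — hydraulic power (P = rho*g*Q*H):
  P = 1000 * 9.81 * 0.051823 * 33.416 = 17000 W
Therefore the hydraulic power required at the pump = 17000 W.


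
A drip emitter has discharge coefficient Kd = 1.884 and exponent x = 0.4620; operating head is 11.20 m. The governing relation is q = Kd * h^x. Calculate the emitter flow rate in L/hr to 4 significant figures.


q = 1.884 * 11.20^0.4620 = 5.752 L/hr
Therefore the emitter flow rate = 5.752 L/hr.


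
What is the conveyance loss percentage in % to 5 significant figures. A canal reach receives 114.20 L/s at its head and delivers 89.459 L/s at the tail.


Approach: apply the conveyance loss ratio, loss% = ((Q_head - Q_tail)/Q_head)*100.
loss = ((114.20 - 89.459)/114.20)*100 = 21.665 %
Therefore the conveyance loss percentage = 21.665 %.


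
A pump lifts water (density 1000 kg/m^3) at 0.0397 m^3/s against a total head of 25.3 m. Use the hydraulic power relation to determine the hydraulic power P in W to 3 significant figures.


Approach: apply the hydraulic power relation, P = rho*g*Q*H.
P = 1000 * 9.81 * 0.0397 * 25.3 = 9850 W
Therefore the hydraulic power P = 9850 W.


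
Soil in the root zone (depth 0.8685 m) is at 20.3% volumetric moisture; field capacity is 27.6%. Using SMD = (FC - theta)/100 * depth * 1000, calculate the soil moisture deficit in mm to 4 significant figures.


SMD = (27.6 - 20.3)/100 * 0.8685 * 1000 = 63.40 mm
Therefore the soil moisture deficit = 63.40 mm.


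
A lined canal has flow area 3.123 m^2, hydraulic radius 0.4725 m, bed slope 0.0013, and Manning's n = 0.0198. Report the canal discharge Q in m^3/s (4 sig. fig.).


Approach: apply Manning's equation, Q = (1/n)*A*R^(2/3)*S^(1/2).
Q = (1/0.0198) * 3.123 * 0.4725^(2/3) * 0.0013^(1/2) = 3.450 m^3/s
Therefore the canal discharge Q = 3.450 m^3/s.


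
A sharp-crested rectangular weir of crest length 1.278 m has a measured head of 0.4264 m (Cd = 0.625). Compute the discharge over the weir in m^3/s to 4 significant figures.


Approach: apply the rectangular weir equation, Q = (2/3)*Cd*L*sqrt(2g)*H^1.5.
Q = (2/3)*0.625*1.278*sqrt(2*9.81)*0.4264^1.5 = 0.6567 m^3/s
Therefore the discharge over the weir = 0.6567 m^3/s.


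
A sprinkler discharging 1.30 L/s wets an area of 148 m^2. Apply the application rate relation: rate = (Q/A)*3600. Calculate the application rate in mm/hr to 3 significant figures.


rate = (1.30 / 148) * 3600 = 31.6 mm/hr
Therefore the application rate = 31.6 mm/hr.


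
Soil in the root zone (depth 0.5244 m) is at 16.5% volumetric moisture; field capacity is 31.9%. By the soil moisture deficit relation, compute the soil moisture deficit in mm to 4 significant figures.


Approach: apply the soil moisture deficit relation, SMD = (FC - theta)/100 * depth * 1000.
SMD = (31.9 - 16.5)/100 * 0.5244 * 1000 = 80.76 mm
Therefore the soil moisture deficit = 80.76 mm.


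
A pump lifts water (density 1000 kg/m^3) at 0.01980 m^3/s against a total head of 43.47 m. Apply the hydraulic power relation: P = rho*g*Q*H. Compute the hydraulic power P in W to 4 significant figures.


P = 1000 * 9.81 * 0.01980 * 43.47 = 8444 W
Therefore the hydraulic power P = 8444 W.


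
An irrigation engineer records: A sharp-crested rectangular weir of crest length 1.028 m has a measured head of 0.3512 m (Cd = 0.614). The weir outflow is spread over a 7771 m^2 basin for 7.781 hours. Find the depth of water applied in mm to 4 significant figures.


Approach: apply the rectangular weir equation with a volume-to-depth conversion, Q = (2/3)*Cd*L*sqrt(2g)*H^1.5; d = Q*t/A * 1000.
Step 1 — weir discharge:
  Q = (2/3)*0.614*1.028*sqrt(2*9.81)*0.3512^1.5 = 0.387928 m^3/s
Step 2 — volume: V = 0.387928 * 7.781*3600 = 10866.5 m^3
Step 3 — depth: d = V/A * 1000 = 10866.5/7771 * 1000 = 1398 mm
Therefore the depth of water applied = 1398 mm.


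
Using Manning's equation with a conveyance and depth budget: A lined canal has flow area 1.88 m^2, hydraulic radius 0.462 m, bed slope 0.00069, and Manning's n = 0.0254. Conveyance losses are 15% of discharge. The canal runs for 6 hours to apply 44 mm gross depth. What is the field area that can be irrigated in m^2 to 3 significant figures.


Approach: apply Manning's equation with a conveyance and depth budget, Q = (1/n)*A*R^(2/3)*S^(1/2); Q_field = Q*(1-loss); Area = Q_field*t/(d/1000).
Step 1 — canal discharge (Manning's equation):
  Q = (1/0.0254) * 1.88 * 0.462^(2/3) * 0.00069^(1/2) = 1.1619 m^3/s
Step 2 — delivered flow: Q_field = 1.1619*(1 - 15/100) = 0.98763 m^3/s
Step 3 — volume delivered: V = 0.98763 * 6*3600 = 21333 m^3
Step 4 — area served: A = V / (depth/1000) = 21333 / 0.044 = 485000 m^2
Therefore the field area that can be irrigated = 485000 m^2.


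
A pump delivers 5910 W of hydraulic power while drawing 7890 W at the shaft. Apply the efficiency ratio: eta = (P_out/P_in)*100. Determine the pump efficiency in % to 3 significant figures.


eta = (5910 / 7890) * 100 = 74.9 %
Therefore the pump efficiency = 74.9 %.


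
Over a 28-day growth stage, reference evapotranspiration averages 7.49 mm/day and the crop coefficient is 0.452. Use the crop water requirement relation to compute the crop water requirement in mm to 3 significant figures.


Approach: apply the crop water requirement relation, CWR = ET0 * Kc * days.
CWR = 7.49 * 0.452 * 28 = 94.8 mm
Therefore the crop water requirement = 94.8 mm.


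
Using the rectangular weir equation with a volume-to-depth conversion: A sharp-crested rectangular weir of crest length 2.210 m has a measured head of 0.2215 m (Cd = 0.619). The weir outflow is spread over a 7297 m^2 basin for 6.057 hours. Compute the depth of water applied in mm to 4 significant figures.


Approach: apply the rectangular weir equation with a volume-to-depth conversion, Q = (2/3)*Cd*L*sqrt(2g)*H^1.5; d = Q*t/A * 1000.
Step 1 — weir discharge:
  Q = (2/3)*0.619*2.210*sqrt(2*9.81)*0.2215^1.5 = 0.421116 m^3/s
Step 2 — volume: V = 0.421116 * 6.057*3600 = 9182.52 m^3
Step 3 — depth: d = V/A * 1000 = 9182.52/7297 * 1000 = 1258 mm
Therefore the depth of water applied = 1258 mm.


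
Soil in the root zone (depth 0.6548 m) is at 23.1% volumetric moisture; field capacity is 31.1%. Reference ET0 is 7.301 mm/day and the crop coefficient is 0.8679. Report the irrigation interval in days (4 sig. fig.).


Approach: apply soil-water budget scheduling, SMD = (FC-theta)/100*depth*1000; ETc = ET0*Kc; interval = SMD/ETc.
Step 1 — soil moisture deficit:
  SMD = (31.1 - 23.1)/100 * 0.6548 * 1000 = 52.3840 mm
Step 2 — daily crop ET (ETc = ET0*Kc):
  ETc = 7.301 * 0.8679 = 6.33654 mm/day
Step 3 — irrigation interval (SMD/ETc):
  interval = 52.3840 / 6.33654 = 8.267 days
Therefore the irrigation interval = 8.267 days.


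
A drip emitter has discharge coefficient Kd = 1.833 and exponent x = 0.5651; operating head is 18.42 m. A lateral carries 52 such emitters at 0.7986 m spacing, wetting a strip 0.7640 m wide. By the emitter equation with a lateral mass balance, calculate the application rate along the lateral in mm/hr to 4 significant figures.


Approach: apply the emitter equation with a lateral mass balance, q = Kd*h^x; Q = n*q; rate = Q/(n*spacing*width).
Step 1 — single emitter flow (q = Kd*h^x):
  q = 1.833 * 18.42^0.5651 = 9.50994 L/hr
Step 2 — total lateral flow: Q = 52 * 9.50994 = 494.517 L/hr
Step 3 — wetted area: A = 52 * 0.7986 * 0.7640 = 31.7268 m^2
Step 4 — application rate: Q/A = 494.517/31.7268 = 15.59 mm/hr
Therefore the application rate along the lateral = 15.59 mm/hr.


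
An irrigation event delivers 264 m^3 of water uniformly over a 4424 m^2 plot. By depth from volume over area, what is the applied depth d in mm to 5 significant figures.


Approach: apply depth from volume over area, d = (V/A)*1000.
d = (264 / 4424) * 1000 = 59.675 mm
Therefore the applied depth d = 59.675 mm.


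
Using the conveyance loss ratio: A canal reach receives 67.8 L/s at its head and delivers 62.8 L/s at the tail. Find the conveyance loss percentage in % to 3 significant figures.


Approach: apply the conveyance loss ratio, loss% = ((Q_head - Q_tail)/Q_head)*100.
loss = ((67.8 - 62.8)/67.8)*100 = 7.37 %
Therefore the conveyance loss percentage = 7.37 %.


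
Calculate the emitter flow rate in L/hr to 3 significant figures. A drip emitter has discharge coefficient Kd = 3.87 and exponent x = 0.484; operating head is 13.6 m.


Approach: apply the emitter characteristic equation, q = Kd * h^x.
q = 3.87 * 13.6^0.484 = 13.7 L/hr
Therefore the emitter flow rate = 13.7 L/hr.


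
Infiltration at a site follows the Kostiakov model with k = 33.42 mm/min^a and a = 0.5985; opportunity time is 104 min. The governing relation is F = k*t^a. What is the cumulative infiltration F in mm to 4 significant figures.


F = 33.42 * 104^0.5985 = 538.5 mm
Therefore the cumulative infiltration F = 538.5 mm.


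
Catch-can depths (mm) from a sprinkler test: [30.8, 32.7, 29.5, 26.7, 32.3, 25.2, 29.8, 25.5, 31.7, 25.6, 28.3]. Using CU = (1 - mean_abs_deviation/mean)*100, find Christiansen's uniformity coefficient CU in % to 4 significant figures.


mean = 28.9182 mm
mean |d_i - mean| = 2.41653 mm
CU = (1 - 2.41653/28.9182)*100 = 91.64 %
Therefore Christiansen's uniformity coefficient CU = 91.64 %.


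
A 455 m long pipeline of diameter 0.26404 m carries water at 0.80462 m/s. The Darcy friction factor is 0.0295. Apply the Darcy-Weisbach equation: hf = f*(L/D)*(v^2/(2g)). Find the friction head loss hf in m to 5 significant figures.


hf = 0.0295 * (455/0.26404) * (0.80462^2 / (2*9.81))
hf = 1.6774 m
Therefore the friction head loss hf = 1.6774 m.


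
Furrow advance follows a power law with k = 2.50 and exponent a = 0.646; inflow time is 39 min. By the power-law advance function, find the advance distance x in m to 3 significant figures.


Approach: apply the power-law advance function, x = k*t^a.
x = 2.50 * 39^0.646 = 26.7 m
Therefore the advance distance x = 26.7 m.


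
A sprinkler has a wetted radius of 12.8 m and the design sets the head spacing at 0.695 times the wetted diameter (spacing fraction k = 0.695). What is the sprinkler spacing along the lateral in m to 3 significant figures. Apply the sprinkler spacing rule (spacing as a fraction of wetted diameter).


Approach: apply the sprinkler spacing rule (spacing as a fraction of wetted diameter), S = k*(2*R).
S = 0.695 * (2 * 12.8) = 17.8 m
Therefore the sprinkler spacing along the lateral = 17.8 m.


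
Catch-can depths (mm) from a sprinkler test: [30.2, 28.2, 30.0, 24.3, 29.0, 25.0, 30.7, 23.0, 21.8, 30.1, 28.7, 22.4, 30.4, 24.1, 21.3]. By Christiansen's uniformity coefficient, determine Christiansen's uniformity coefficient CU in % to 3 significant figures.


Approach: apply Christiansen's uniformity coefficient, CU = (1 - mean_abs_deviation/mean)*100.
mean = 26.613 mm
mean |d_i - mean| = 3.2524 mm
CU = (1 - 3.2524/26.613)*100 = 87.8 %
Therefore Christiansen's uniformity coefficient CU = 87.8 %.


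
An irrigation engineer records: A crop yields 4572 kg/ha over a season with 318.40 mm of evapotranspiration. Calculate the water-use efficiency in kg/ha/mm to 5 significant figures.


Approach: apply the water-use efficiency ratio, WUE = yield/ET.
WUE = 4572 / 318.40 = 14.359 kg/ha/mm
Therefore the water-use efficiency = 14.359 kg/ha/mm.


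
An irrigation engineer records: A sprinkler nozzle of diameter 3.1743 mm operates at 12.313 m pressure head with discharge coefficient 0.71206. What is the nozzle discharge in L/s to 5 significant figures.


Approach: apply the orifice equation, Q = Cd*A*sqrt(2*g*h), A = pi*(d/2)^2.
A = pi*(3.1743e-3/2)^2 = 7.913814e-06 m^2
Q = 0.71206 * 7.913814e-06 * sqrt(2*9.81*12.313) * 1000 = 0.087586 L/s
Therefore the nozzle discharge = 0.087586 L/s.


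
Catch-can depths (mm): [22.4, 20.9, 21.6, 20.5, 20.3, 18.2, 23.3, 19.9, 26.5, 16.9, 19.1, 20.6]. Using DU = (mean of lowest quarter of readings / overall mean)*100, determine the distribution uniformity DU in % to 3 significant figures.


sorted lowest 3 of 12: [16.9, 18.2, 19.1] -> mean = 18.067 mm
overall mean = 20.850 mm
DU = (18.067/20.850)*100 = 86.7 %
Therefore the distribution uniformity DU = 86.7 %.


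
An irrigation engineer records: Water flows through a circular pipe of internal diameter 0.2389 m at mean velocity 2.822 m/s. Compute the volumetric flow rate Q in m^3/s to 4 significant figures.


Approach: apply the continuity equation for pipe flow, Q = A * v with A = pi*(D/2)^2.
A = pi*(0.2389/2)^2 = 0.0448252 m^2
Q = 0.0448252 * 2.822 = 0.1265 m^3/s
Therefore the volumetric flow rate Q = 0.1265 m^3/s.


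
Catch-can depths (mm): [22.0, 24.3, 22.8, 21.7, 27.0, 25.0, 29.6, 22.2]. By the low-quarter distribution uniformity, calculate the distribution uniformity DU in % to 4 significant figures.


Approach: apply the low-quarter distribution uniformity, DU = (mean of lowest quarter of readings / overall mean)*100.
sorted lowest 2 of 8: [21.7, 22.0] -> mean = 21.8500 mm
overall mean = 24.3250 mm
DU = (21.8500/24.3250)*100 = 89.83 %
Therefore the distribution uniformity DU = 89.83 %.


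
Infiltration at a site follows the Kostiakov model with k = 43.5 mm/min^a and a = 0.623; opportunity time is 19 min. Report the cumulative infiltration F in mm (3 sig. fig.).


Approach: apply the Kostiakov infiltration equation, F = k*t^a.
F = 43.5 * 19^0.623 = 272 mm
Therefore the cumulative infiltration F = 272 mm.


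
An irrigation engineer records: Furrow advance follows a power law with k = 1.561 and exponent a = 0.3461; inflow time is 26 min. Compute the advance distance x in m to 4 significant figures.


Approach: apply the power-law advance function, x = k*t^a.
x = 1.561 * 26^0.3461 = 4.821 m
Therefore the advance distance x = 4.821 m.


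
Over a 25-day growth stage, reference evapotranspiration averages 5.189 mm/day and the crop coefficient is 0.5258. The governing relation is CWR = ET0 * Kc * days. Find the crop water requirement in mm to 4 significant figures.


CWR = 5.189 * 0.5258 * 25 = 68.21 mm
Therefore the crop water requirement = 68.21 mm.


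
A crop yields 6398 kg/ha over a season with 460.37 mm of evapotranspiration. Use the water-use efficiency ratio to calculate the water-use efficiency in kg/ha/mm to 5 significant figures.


Approach: apply the water-use efficiency ratio, WUE = yield/ET.
WUE = 6398 / 460.37 = 13.898 kg/ha/mm
Therefore the water-use efficiency = 13.898 kg/ha/mm.


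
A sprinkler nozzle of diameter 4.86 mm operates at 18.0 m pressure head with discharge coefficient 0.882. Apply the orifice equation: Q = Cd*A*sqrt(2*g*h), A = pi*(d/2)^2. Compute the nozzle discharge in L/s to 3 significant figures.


A = pi*(4.86e-3/2)^2 = 1.8551e-05 m^2
Q = 0.882 * 1.8551e-05 * sqrt(2*9.81*18.0) * 1000 = 0.307 L/s
Therefore the nozzle discharge = 0.307 L/s.


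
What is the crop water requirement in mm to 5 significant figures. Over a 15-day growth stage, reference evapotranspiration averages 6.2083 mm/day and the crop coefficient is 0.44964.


Approach: apply the crop water requirement relation, CWR = ET0 * Kc * days.
CWR = 6.2083 * 0.44964 * 15 = 41.873 mm
Therefore the crop water requirement = 41.873 mm.


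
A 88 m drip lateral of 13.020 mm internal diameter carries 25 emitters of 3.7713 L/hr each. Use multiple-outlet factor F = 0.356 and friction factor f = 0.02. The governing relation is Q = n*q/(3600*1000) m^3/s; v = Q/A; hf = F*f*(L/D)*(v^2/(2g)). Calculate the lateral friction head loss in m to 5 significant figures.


Q = 25*3.7713/(3600*1000) = 2.618958e-05 m^3/s
A = pi*(13.020e-3/2)^2 = 1.331410e-04 m^2, so v = Q/A = 0.1967056 m/s
hf = 0.356*0.02*(88/0.013020)*(0.1967056^2/(2*9.81)) = 0.094904 m
Therefore the lateral friction head loss = 0.094904 m.


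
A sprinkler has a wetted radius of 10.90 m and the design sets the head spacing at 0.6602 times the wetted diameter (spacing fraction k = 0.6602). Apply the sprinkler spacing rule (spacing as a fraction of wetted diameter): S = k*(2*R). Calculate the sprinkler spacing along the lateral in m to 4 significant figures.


S = 0.6602 * (2 * 10.90) = 14.39 m
Therefore the sprinkler spacing along the lateral = 14.39 m.


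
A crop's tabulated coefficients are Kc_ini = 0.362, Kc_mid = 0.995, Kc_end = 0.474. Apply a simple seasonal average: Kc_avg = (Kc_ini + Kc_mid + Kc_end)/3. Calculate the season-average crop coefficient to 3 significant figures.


Kc_avg = (0.362 + 0.995 + 0.474)/3 = 0.610
Therefore the season-average crop coefficient = 0.610.


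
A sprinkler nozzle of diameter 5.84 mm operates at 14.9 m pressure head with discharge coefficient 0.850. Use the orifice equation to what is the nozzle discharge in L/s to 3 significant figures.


Approach: apply the orifice equation, Q = Cd*A*sqrt(2*g*h), A = pi*(d/2)^2.
A = pi*(5.84e-3/2)^2 = 2.6786e-05 m^2
Q = 0.850 * 2.6786e-05 * sqrt(2*9.81*14.9) * 1000 = 0.389 L/s
Therefore the nozzle discharge = 0.389 L/s.


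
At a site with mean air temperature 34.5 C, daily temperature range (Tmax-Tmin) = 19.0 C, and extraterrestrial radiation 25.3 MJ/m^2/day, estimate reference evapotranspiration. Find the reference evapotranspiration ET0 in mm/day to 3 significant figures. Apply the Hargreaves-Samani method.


Approach: apply the Hargreaves-Samani method, ET0 = 0.0023*(Tmean+17.8)*sqrt(Tmax-Tmin)*0.408*Ra.
ET0 = 0.0023*(34.5+17.8)*sqrt(19.0)*0.408*25.3 = 5.41 mm/day
Therefore the reference evapotranspiration ET0 = 5.41 mm/day.


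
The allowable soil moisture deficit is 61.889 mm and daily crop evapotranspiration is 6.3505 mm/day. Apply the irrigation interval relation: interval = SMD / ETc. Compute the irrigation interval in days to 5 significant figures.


interval = 61.889 / 6.3505 = 9.7455 days
Therefore the irrigation interval = 9.7455 days.


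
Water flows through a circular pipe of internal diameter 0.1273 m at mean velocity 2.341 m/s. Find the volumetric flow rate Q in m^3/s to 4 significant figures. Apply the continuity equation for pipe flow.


Approach: apply the continuity equation for pipe flow, Q = A * v with A = pi*(D/2)^2.
A = pi*(0.1273/2)^2 = 0.0127276 m^2
Q = 0.0127276 * 2.341 = 0.02980 m^3/s
Therefore the volumetric flow rate Q = 0.02980 m^3/s.


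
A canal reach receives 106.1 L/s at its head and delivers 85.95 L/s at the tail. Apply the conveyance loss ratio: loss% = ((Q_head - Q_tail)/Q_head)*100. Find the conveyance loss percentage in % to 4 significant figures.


loss = ((106.1 - 85.95)/106.1)*100 = 18.99 %
Therefore the conveyance loss percentage = 18.99 %.


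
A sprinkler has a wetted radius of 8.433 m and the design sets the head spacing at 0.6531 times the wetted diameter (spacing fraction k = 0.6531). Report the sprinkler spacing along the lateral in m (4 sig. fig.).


Approach: apply the sprinkler spacing rule (spacing as a fraction of wetted diameter), S = k*(2*R).
S = 0.6531 * (2 * 8.433) = 11.02 m
Therefore the sprinkler spacing along the lateral = 11.02 m.


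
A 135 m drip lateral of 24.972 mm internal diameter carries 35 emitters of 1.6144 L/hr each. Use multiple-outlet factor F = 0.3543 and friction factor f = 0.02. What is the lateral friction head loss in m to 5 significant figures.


Approach: apply Darcy-Weisbach with the multiple-outlet F-factor, Q = n*q/(3600*1000) m^3/s; v = Q/A; hf = F*f*(L/D)*(v^2/(2g)).
Q = 35*1.6144/(3600*1000) = 1.569556e-05 m^3/s
A = pi*(24.972e-3/2)^2 = 4.897749e-04 m^2, so v = Q/A = 0.03204647 m/s
hf = 0.3543*0.02*(135/0.024972)*(0.03204647^2/(2*9.81)) = 0.0020051 m
Therefore the lateral friction head loss = 0.0020051 m.


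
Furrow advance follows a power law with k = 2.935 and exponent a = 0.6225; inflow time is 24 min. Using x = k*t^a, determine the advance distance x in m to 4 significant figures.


x = 2.935 * 24^0.6225 = 21.22 m
Therefore the advance distance x = 21.22 m.


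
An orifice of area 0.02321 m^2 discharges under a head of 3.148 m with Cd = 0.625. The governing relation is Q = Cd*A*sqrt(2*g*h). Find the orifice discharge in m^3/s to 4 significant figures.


Q = 0.625 * 0.02321 * sqrt(2*9.81*3.148) = 0.1140 m^3/s
Therefore the orifice discharge = 0.1140 m^3/s.
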